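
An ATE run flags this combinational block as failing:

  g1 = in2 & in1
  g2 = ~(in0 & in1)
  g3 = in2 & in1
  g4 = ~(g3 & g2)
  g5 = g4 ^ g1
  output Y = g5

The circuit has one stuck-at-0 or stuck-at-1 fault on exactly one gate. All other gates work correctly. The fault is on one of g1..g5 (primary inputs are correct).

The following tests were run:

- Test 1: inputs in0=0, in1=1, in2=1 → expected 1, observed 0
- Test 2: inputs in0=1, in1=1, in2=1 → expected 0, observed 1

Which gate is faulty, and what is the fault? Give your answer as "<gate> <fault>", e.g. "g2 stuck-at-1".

g1 stuck-at-0

Fault-free values for test 1 (in0=0, in1=1, in2=1): g1=1, g2=1, g3=1, g4=0, g5=1, giving Y=1. Observed 0.
Test 1: faults giving observed 0 are {g1 stuck-at-0, g2 stuck-at-0, g3 stuck-at-0, g4 stuck-at-1, g5 stuck-at-0}.
Test 2 (in0=1, in1=1, in2=1): fault-free g1=1, g2=0, g3=1, g4=1, g5=0 → 0; observed 1. Eliminates g2 stuck-at-0, g3 stuck-at-0, g4 stuck-at-1, g5 stuck-at-0.
Only g1 stuck-at-0 is consistent with every test.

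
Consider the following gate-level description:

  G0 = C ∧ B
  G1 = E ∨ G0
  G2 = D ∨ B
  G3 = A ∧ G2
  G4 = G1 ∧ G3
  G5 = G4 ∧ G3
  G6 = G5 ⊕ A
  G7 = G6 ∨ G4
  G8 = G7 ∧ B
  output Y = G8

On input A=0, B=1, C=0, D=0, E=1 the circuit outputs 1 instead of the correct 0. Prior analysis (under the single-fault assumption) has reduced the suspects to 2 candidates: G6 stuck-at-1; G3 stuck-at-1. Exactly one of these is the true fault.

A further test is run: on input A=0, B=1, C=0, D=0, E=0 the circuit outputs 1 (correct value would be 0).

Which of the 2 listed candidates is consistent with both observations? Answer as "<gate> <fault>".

G6 stuck-at-1

Evaluate each candidate on input A=0, B=1, C=0, D=0, E=0:
  G6 stuck-at-1: G0=0, G1=0, G2=1, G3=0, G4=0, G5=0, G6=1 [stuck-at-1], G7=1, G8=1 → 1 — matches
  G3 stuck-at-1: G0=0, G1=0, G2=1, G3=1 [stuck-at-1], G4=0, G5=0, G6=0, G7=0, G8=0 → 0 — eliminated
Only G6 stuck-at-1 reproduces the observed 1.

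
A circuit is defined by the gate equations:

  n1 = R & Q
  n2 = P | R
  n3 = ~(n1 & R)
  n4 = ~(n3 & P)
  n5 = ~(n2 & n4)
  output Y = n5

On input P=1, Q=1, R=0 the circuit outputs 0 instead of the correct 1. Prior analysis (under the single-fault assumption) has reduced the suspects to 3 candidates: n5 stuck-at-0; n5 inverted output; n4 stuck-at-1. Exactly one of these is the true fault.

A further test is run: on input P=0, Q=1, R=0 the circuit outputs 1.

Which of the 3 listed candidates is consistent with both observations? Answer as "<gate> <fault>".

Evaluate each candidate on input P=0, Q=1, R=0:
  n5 stuck-at-0: n1=0, n2=0, n3=1, n4=1, n5=0 [stuck-at-0] → 0 — eliminated
  n5 inverted output: n1=0, n2=0, n3=1, n4=1, n5=0 [inverted output] → 0 — eliminated
  n4 stuck-at-1: n1=0, n2=0, n3=1, n4=1 [stuck-at-1], n5=1 → 1 — matches
Only n4 stuck-at-1 reproduces the observed 1.

n4 stuck-at-1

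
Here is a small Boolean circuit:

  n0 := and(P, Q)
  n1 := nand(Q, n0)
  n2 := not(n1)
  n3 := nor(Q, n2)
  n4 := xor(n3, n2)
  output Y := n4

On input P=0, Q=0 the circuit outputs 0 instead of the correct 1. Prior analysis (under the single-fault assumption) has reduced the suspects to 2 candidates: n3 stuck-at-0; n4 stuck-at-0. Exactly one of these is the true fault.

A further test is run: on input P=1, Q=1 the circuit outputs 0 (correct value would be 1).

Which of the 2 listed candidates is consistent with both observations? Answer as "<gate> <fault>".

Evaluate each candidate on input P=1, Q=1:
  n3 stuck-at-0: n0=1, n1=0, n2=1, n3=0 [stuck-at-0], n4=1 → 1 — eliminated
  n4 stuck-at-0: n0=1, n1=0, n2=1, n3=0, n4=0 [stuck-at-0] → 0 — matches
Only n4 stuck-at-0 reproduces the observed 0.

n4 stuck-at-0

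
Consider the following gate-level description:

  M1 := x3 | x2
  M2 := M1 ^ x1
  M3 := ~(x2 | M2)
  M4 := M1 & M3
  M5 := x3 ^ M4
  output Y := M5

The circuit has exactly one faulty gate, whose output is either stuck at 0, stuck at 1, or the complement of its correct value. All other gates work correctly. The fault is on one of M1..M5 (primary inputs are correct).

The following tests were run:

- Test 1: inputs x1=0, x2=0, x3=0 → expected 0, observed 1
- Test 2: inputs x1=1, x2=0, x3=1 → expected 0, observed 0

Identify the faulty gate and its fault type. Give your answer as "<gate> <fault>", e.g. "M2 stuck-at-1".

M4 stuck-at-1

Fault-free values for test 1 (x1=0, x2=0, x3=0): M1=0, M2=0, M3=1, M4=0, M5=0, giving Y=0. Observed 1.
Test 1: faults giving observed 1 are {M4 stuck-at-1, M4 inverted output, M5 stuck-at-1, M5 inverted output}.
Test 2 (x1=1, x2=0, x3=1): fault-free M1=1, M2=0, M3=1, M4=1, M5=0 → 0; observed 0. Eliminates M4 inverted output, M5 stuck-at-1, M5 inverted output.
Only M4 stuck-at-1 is consistent with every test.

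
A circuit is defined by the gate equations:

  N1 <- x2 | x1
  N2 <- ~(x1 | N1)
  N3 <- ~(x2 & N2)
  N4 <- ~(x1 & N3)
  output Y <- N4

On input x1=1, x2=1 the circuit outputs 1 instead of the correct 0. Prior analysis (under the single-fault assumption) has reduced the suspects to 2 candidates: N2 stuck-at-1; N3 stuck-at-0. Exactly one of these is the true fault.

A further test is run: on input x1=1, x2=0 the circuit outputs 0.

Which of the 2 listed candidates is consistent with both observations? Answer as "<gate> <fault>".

N2 stuck-at-1

Evaluate each candidate on input x1=1, x2=0:
  N2 stuck-at-1: N1=1, N2=1 [stuck-at-1], N3=1, N4=0 → 0 — matches
  N3 stuck-at-0: N1=1, N2=0, N3=0 [stuck-at-0], N4=1 → 1 — eliminated
Only N2 stuck-at-1 reproduces the observed 0.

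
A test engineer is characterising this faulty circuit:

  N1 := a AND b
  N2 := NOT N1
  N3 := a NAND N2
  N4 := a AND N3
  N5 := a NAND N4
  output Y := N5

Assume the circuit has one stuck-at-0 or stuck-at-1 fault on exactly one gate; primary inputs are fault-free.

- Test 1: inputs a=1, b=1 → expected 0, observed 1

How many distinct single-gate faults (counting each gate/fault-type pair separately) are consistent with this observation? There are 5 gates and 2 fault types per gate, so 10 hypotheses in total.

5

Fault-free: N1=1, N2=0, N3=1, N4=1, N5=0 → 0. Observed 1.
  N1 stuck-at-0: output 1 ✓
  N1 stuck-at-1: output 0 ✗
  N2 stuck-at-0: output 0 ✗
  N2 stuck-at-1: output 1 ✓
  N3 stuck-at-0: output 1 ✓
  N3 stuck-at-1: output 0 ✗
  N4 stuck-at-0: output 1 ✓
  N4 stuck-at-1: output 0 ✗
  N5 stuck-at-0: output 0 ✗
  N5 stuck-at-1: output 1 ✓
Consistent faults: {N1 stuck-at-0, N2 stuck-at-1, N3 stuck-at-0, N4 stuck-at-0, N5 stuck-at-1} — 5 in all.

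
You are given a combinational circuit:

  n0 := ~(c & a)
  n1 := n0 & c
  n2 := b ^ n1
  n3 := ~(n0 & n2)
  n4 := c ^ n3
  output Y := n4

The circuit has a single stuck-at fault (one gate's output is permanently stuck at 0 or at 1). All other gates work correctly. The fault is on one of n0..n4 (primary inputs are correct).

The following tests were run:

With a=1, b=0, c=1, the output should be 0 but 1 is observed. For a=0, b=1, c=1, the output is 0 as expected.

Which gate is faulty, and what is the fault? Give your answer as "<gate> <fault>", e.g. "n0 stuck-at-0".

n0 stuck-at-1

Fault-free values for test 1 (a=1, b=0, c=1): n0=0, n1=0, n2=0, n3=1, n4=0, giving Y=0. Observed 1.
Test 1: faults giving observed 1 are {n0 stuck-at-1, n3 stuck-at-0, n4 stuck-at-1}.
Test 2 (a=0, b=1, c=1): fault-free n0=1, n1=1, n2=0, n3=1, n4=0 → 0; observed 0. Eliminates n3 stuck-at-0, n4 stuck-at-1.
Only n0 stuck-at-1 is consistent with every test.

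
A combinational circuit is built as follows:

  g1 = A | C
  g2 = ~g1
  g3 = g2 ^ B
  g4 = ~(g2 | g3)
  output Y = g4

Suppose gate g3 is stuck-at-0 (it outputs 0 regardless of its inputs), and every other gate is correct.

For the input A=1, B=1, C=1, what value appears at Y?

Propagate with g3 forced: g1=1, g2=0, g3=0 [stuck-at-0], g4=1.
So Y = 1. (Without the fault it would be 0.)

1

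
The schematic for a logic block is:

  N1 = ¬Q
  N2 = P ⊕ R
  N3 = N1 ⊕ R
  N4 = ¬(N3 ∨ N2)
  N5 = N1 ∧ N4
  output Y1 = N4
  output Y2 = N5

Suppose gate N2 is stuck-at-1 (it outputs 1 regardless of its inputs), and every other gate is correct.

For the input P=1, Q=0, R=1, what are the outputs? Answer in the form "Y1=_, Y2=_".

Propagate with N2 forced: N1=1, N2=1 [stuck-at-1], N3=0, N4=0, N5=0.
So the outputs are Y1=0, Y2=0. (Without the fault they would be Y1=1, Y2=1.)

Y1=0, Y2=0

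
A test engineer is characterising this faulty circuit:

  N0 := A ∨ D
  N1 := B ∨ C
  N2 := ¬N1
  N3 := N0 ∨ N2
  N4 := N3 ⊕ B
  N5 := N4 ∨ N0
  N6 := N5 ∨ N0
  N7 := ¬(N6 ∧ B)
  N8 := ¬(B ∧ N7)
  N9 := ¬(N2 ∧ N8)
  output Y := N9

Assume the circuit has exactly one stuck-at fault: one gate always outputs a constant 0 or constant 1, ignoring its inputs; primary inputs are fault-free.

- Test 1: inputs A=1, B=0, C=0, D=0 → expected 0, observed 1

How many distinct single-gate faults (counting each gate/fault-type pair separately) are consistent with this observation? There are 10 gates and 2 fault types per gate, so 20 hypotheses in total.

Fault-free: N0=1, N1=0, N2=1, N3=1, N4=1, N5=1, N6=1, N7=1, N8=1, N9=0 → 0. Observed 1.
  N0: none of the 2 fault types match ✗
  N1: stuck-at-1 ✓; others ✗
  N2: stuck-at-0 ✓; others ✗
  N3: none of the 2 fault types match ✗
  N4: none of the 2 fault types match ✗
  N5: none of the 2 fault types match ✗
  N6: none of the 2 fault types match ✗
  N7: none of the 2 fault types match ✗
  N8: stuck-at-0 ✓; others ✗
  N9: stuck-at-1 ✓; others ✗
Consistent faults: {N1 stuck-at-1, N2 stuck-at-0, N8 stuck-at-0, N9 stuck-at-1} — 4 in all.

4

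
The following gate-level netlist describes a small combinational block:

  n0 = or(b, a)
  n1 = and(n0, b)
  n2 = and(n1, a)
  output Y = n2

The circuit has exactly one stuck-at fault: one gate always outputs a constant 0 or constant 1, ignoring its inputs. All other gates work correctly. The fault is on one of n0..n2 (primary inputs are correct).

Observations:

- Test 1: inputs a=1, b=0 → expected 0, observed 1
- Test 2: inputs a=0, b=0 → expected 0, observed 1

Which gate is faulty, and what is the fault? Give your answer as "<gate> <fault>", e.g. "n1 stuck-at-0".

n2 stuck-at-1

Fault-free values for test 1 (a=1, b=0): n0=1, n1=0, n2=0, giving Y=0. Observed 1.
Test 1: faults giving observed 1 are {n1 stuck-at-1, n2 stuck-at-1}.
Test 2 (a=0, b=0): fault-free n0=0, n1=0, n2=0 → 0; observed 1. Eliminates n1 stuck-at-1.
Only n2 stuck-at-1 is consistent with every test.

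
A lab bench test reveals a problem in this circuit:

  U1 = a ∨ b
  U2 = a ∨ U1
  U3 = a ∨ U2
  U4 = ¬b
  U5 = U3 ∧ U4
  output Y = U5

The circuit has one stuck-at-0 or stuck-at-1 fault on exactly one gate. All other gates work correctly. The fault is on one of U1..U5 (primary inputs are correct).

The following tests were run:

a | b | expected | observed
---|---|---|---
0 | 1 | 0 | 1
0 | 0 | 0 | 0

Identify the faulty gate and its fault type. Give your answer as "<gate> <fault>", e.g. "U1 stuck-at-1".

Fault-free values for test 1 (a=0, b=1): U1=1, U2=1, U3=1, U4=0, U5=0, giving Y=0. Observed 1.
Test 1: faults giving observed 1 are {U4 stuck-at-1, U5 stuck-at-1}.
Test 2 (a=0, b=0): fault-free U1=0, U2=0, U3=0, U4=1, U5=0 → 0; observed 0. Eliminates U5 stuck-at-1.
Only U4 stuck-at-1 is consistent with every test.

U4 stuck-at-1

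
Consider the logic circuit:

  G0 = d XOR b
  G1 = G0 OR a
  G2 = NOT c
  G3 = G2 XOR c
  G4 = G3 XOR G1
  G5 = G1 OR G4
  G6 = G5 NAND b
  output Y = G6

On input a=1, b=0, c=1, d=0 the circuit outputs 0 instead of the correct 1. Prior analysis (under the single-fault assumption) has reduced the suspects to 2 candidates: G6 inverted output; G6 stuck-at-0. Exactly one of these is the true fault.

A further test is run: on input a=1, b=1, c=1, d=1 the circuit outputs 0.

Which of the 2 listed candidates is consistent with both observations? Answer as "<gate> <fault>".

G6 stuck-at-0

Evaluate each candidate on input a=1, b=1, c=1, d=1:
  G6 inverted output: G0=0, G1=1, G2=0, G3=1, G4=0, G5=1, G6=1 [inverted output] → 1 — eliminated
  G6 stuck-at-0: G0=0, G1=1, G2=0, G3=1, G4=0, G5=1, G6=0 [stuck-at-0] → 0 — matches
Only G6 stuck-at-0 reproduces the observed 0.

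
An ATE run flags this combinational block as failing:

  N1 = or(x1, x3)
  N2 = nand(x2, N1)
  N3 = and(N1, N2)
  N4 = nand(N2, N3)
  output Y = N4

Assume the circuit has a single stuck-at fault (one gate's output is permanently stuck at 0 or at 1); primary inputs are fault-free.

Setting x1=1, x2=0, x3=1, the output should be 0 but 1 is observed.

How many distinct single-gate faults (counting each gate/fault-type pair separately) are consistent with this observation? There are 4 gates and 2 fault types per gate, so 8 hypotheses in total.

Fault-free: N1=1, N2=1, N3=1, N4=0 → 0. Observed 1.
  N1 stuck-at-0: output 1 ✓
  N1 stuck-at-1: output 0 ✗
  N2 stuck-at-0: output 1 ✓
  N2 stuck-at-1: output 0 ✗
  N3 stuck-at-0: output 1 ✓
  N3 stuck-at-1: output 0 ✗
  N4 stuck-at-0: output 0 ✗
  N4 stuck-at-1: output 1 ✓
Consistent faults: {N1 stuck-at-0, N2 stuck-at-0, N3 stuck-at-0, N4 stuck-at-1} — 4 in all.

4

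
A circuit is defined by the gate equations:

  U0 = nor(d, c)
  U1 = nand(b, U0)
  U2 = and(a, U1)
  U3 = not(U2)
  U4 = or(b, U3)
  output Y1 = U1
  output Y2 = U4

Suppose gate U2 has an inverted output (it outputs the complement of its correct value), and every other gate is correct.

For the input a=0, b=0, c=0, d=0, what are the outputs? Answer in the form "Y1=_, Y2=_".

Propagate with U2 forced: U0=1, U1=1, U2=1 [inverted output], U3=0, U4=0.
So the outputs are Y1=1, Y2=0. (Without the fault they would be Y1=1, Y2=1.)

Y1=1, Y2=0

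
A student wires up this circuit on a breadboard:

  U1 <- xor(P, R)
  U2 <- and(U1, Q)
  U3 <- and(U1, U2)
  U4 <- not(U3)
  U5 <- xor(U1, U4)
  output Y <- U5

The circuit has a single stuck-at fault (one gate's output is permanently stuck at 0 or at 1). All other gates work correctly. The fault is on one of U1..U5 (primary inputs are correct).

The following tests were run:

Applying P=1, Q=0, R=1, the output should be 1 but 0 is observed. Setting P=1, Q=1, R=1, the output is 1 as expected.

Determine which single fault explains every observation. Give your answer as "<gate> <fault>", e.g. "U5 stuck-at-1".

Fault-free values for test 1 (P=1, Q=0, R=1): U1=0, U2=0, U3=0, U4=1, U5=1, giving Y=1. Observed 0.
Test 1: faults giving observed 0 are {U1 stuck-at-1, U3 stuck-at-1, U4 stuck-at-0, U5 stuck-at-0}.
Test 2 (P=1, Q=1, R=1): fault-free U1=0, U2=0, U3=0, U4=1, U5=1 → 1; observed 1. Eliminates U3 stuck-at-1, U4 stuck-at-0, U5 stuck-at-0.
Only U1 stuck-at-1 is consistent with every test.

U1 stuck-at-1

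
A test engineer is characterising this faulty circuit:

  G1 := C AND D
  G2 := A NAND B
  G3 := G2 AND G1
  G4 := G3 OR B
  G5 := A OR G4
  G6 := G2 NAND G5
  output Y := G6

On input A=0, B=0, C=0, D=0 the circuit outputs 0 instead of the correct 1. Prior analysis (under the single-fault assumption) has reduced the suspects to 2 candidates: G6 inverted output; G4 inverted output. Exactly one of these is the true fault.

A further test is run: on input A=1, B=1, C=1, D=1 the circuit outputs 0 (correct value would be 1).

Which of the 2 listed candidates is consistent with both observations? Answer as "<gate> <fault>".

Evaluate each candidate on input A=1, B=1, C=1, D=1:
  G6 inverted output: G1=1, G2=0, G3=0, G4=1, G5=1, G6=0 [inverted output] → 0 — matches
  G4 inverted output: G1=1, G2=0, G3=0, G4=0 [inverted output], G5=1, G6=1 → 1 — eliminated
Only G6 inverted output reproduces the observed 0.

G6 inverted output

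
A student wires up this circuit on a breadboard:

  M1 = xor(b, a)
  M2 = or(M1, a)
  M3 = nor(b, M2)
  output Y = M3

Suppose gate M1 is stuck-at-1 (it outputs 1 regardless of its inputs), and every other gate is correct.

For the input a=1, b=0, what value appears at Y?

Propagate with M1 forced: M1=1 [stuck-at-1], M2=1, M3=0.
So Y = 0. (Same as the fault-free value — the fault is masked on this input.)

0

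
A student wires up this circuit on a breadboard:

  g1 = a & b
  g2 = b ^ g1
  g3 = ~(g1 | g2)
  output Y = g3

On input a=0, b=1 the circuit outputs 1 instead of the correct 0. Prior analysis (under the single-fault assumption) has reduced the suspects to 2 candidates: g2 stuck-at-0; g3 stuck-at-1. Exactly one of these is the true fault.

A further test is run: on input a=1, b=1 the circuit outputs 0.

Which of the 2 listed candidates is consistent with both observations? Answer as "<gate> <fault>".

Evaluate each candidate on input a=1, b=1:
  g2 stuck-at-0: g1=1, g2=0 [stuck-at-0], g3=0 → 0 — matches
  g3 stuck-at-1: g1=1, g2=0, g3=1 [stuck-at-1] → 1 — eliminated
Only g2 stuck-at-0 reproduces the observed 0.

g2 stuck-at-0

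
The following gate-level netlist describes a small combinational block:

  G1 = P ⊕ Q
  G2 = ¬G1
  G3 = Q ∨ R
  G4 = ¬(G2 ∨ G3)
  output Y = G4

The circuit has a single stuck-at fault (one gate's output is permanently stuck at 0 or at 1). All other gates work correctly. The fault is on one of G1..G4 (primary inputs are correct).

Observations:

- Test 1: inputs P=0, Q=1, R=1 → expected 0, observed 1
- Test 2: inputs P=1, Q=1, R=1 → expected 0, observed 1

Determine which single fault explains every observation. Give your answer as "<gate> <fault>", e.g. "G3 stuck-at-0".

G4 stuck-at-1

Fault-free values for test 1 (P=0, Q=1, R=1): G1=1, G2=0, G3=1, G4=0, giving Y=0. Observed 1.
Test 1: faults giving observed 1 are {G3 stuck-at-0, G4 stuck-at-1}.
Test 2 (P=1, Q=1, R=1): fault-free G1=0, G2=1, G3=1, G4=0 → 0; observed 1. Eliminates G3 stuck-at-0.
Only G4 stuck-at-1 is consistent with every test.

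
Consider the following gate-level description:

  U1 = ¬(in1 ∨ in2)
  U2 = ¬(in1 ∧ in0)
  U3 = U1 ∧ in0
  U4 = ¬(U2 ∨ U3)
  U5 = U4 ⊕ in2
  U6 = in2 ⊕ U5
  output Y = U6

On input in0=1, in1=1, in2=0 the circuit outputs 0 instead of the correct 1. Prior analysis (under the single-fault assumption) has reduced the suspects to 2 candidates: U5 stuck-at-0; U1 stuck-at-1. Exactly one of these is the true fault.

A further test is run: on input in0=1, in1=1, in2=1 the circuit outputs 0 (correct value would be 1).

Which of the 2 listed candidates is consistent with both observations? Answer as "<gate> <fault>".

Evaluate each candidate on input in0=1, in1=1, in2=1:
  U5 stuck-at-0: U1=0, U2=0, U3=0, U4=1, U5=0 [stuck-at-0], U6=1 → 1 — eliminated
  U1 stuck-at-1: U1=1 [stuck-at-1], U2=0, U3=1, U4=0, U5=1, U6=0 → 0 — matches
Only U1 stuck-at-1 reproduces the observed 0.

U1 stuck-at-1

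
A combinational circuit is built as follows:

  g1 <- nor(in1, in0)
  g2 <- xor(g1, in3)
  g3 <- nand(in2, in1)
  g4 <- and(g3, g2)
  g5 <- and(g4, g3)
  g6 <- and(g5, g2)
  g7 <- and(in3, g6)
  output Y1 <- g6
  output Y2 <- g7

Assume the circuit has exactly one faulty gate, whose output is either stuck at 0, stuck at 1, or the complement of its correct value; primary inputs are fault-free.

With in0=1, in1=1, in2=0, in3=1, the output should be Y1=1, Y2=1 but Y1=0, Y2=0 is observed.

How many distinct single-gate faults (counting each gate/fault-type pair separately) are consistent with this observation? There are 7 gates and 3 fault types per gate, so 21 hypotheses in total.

12

Fault-free: g1=0, g2=1, g3=1, g4=1, g5=1, g6=1, g7=1 → Y1=1, Y2=1. Observed Y1=0, Y2=0.
  g1: stuck-at-1, inverted output ✓; others ✗
  g2: stuck-at-0, inverted output ✓; others ✗
  g3: stuck-at-0, inverted output ✓; others ✗
  g4: stuck-at-0, inverted output ✓; others ✗
  g5: stuck-at-0, inverted output ✓; others ✗
  g6: stuck-at-0, inverted output ✓; others ✗
  g7: none of the 3 fault types match ✗
Consistent faults: {g1 stuck-at-1, g1 inverted output, g2 stuck-at-0, g2 inverted output, g3 stuck-at-0, g3 inverted output, g4 stuck-at-0, g4 inverted output, g5 stuck-at-0, g5 inverted output, g6 stuck-at-0, g6 inverted output} — 12 in all.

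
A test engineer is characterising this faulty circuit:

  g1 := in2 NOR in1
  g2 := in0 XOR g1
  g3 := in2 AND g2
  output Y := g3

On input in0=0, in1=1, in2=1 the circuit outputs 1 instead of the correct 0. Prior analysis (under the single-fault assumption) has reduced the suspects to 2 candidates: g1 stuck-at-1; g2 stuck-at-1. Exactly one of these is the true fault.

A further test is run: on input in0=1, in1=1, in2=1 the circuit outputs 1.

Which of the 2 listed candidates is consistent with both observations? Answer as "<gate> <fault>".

g2 stuck-at-1

Evaluate each candidate on input in0=1, in1=1, in2=1:
  g1 stuck-at-1: g1=1 [stuck-at-1], g2=0, g3=0 → 0 — eliminated
  g2 stuck-at-1: g1=0, g2=1 [stuck-at-1], g3=1 → 1 — matches
Only g2 stuck-at-1 reproduces the observed 1.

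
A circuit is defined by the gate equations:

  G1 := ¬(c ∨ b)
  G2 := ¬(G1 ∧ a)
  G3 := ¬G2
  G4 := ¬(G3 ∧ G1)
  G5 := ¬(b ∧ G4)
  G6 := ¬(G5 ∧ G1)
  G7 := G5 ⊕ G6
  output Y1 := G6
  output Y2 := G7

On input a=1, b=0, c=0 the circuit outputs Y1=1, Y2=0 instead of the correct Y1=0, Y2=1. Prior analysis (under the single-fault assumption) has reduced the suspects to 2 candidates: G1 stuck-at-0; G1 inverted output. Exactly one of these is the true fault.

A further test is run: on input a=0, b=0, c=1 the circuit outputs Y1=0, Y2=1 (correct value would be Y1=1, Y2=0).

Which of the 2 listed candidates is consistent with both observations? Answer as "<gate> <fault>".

Evaluate each candidate on input a=0, b=0, c=1:
  G1 stuck-at-0: G1=0 [stuck-at-0], G2=1, G3=0, G4=1, G5=1, G6=1, G7=0 → Y1=1, Y2=0 — eliminated
  G1 inverted output: G1=1 [inverted output], G2=1, G3=0, G4=1, G5=1, G6=0, G7=1 → Y1=0, Y2=1 — matches
Only G1 inverted output reproduces the observed Y1=0, Y2=1.

G1 inverted output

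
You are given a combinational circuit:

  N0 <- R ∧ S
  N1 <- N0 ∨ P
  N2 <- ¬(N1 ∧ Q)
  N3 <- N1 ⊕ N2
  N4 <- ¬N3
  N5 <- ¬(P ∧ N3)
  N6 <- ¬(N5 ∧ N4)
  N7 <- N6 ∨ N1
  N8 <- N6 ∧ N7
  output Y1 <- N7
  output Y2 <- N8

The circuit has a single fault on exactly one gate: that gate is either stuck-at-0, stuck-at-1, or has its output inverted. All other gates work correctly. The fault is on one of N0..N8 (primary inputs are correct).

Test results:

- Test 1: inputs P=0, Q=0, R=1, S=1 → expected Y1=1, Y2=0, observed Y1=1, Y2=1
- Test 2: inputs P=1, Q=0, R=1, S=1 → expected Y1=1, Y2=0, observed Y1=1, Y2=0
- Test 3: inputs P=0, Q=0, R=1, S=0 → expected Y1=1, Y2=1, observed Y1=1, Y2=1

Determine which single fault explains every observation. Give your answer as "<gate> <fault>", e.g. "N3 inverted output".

N0 stuck-at-0

Fault-free values for test 1 (P=0, Q=0, R=1, S=1): N0=1, N1=1, N2=1, N3=0, N4=1, N5=1, N6=0, N7=1, N8=0, giving Y1=1, Y2=0. Observed Y1=1, Y2=1.
Test 1: faults giving observed Y1=1, Y2=1 are {N0 stuck-at-0, N0 inverted output, N1 stuck-at-0, N1 inverted output, N2 stuck-at-0, N2 inverted output, N3 stuck-at-1, N3 inverted output, N4 stuck-at-0, N4 inverted output, N5 stuck-at-0, N5 inverted output, N6 stuck-at-1, N6 inverted output, N8 stuck-at-1, N8 inverted output}.
Test 2 (P=1, Q=0, R=1, S=1): fault-free N0=1, N1=1, N2=1, N3=0, N4=1, N5=1, N6=0, N7=1, N8=0 → Y1=1, Y2=0; observed Y1=1, Y2=0. Eliminates N1 stuck-at-0, N1 inverted output, N2 stuck-at-0, N2 inverted output, N3 stuck-at-1, N3 inverted output, N4 stuck-at-0, N4 inverted output, N5 stuck-at-0, N5 inverted output, N6 stuck-at-1, N6 inverted output, N8 stuck-at-1, N8 inverted output.
Test 3 (P=0, Q=0, R=1, S=0): fault-free N0=0, N1=0, N2=1, N3=1, N4=0, N5=1, N6=1, N7=1, N8=1 → Y1=1, Y2=1; observed Y1=1, Y2=1. Eliminates N0 inverted output.
Only N0 stuck-at-0 is consistent with every test.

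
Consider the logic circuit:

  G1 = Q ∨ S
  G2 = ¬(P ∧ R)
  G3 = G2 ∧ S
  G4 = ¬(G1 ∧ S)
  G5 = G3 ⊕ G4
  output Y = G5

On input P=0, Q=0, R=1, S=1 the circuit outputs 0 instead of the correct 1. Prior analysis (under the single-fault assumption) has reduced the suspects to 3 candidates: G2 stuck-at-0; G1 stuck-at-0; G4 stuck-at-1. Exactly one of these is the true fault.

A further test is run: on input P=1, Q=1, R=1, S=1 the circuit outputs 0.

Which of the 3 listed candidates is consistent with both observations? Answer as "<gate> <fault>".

Evaluate each candidate on input P=1, Q=1, R=1, S=1:
  G2 stuck-at-0: G1=1, G2=0 [stuck-at-0], G3=0, G4=0, G5=0 → 0 — matches
  G1 stuck-at-0: G1=0 [stuck-at-0], G2=0, G3=0, G4=1, G5=1 → 1 — eliminated
  G4 stuck-at-1: G1=1, G2=0, G3=0, G4=1 [stuck-at-1], G5=1 → 1 — eliminated
Only G2 stuck-at-0 reproduces the observed 0.

G2 stuck-at-0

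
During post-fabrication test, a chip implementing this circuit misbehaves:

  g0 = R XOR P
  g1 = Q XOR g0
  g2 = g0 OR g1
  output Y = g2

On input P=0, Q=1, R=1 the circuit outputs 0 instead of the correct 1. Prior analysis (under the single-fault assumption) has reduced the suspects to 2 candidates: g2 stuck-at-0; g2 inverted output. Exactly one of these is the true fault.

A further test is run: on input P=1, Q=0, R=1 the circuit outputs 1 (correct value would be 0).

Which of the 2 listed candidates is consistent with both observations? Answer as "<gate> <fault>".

g2 inverted output

Evaluate each candidate on input P=1, Q=0, R=1:
  g2 stuck-at-0: g0=0, g1=0, g2=0 [stuck-at-0] → 0 — eliminated
  g2 inverted output: g0=0, g1=0, g2=1 [inverted output] → 1 — matches
Only g2 inverted output reproduces the observed 1.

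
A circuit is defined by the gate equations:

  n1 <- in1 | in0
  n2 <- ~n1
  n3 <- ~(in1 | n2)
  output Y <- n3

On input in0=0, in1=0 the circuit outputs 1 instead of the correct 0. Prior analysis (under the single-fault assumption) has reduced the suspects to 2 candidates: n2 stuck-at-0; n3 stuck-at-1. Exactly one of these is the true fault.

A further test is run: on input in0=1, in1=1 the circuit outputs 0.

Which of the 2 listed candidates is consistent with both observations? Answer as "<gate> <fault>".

n2 stuck-at-0

Evaluate each candidate on input in0=1, in1=1:
  n2 stuck-at-0: n1=1, n2=0 [stuck-at-0], n3=0 → 0 — matches
  n3 stuck-at-1: n1=1, n2=0, n3=1 [stuck-at-1] → 1 — eliminated
Only n2 stuck-at-0 reproduces the observed 0.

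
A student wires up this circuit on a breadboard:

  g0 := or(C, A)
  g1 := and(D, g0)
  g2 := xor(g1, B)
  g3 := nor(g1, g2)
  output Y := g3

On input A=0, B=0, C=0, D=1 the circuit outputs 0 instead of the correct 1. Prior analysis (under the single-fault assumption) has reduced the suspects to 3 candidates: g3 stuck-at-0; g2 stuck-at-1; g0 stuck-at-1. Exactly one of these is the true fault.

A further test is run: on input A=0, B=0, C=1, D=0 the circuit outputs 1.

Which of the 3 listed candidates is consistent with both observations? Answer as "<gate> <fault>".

Evaluate each candidate on input A=0, B=0, C=1, D=0:
  g3 stuck-at-0: g0=1, g1=0, g2=0, g3=0 [stuck-at-0] → 0 — eliminated
  g2 stuck-at-1: g0=1, g1=0, g2=1 [stuck-at-1], g3=0 → 0 — eliminated
  g0 stuck-at-1: g0=1 [stuck-at-1], g1=0, g2=0, g3=1 → 1 — matches
Only g0 stuck-at-1 reproduces the observed 1.

g0 stuck-at-1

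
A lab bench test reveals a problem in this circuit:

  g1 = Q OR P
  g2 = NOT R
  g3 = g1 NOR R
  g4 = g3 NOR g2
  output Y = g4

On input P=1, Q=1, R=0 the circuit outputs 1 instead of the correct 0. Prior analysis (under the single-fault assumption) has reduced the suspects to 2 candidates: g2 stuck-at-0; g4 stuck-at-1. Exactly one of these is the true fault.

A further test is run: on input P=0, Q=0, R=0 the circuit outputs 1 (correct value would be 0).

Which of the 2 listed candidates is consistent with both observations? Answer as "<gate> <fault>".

Evaluate each candidate on input P=0, Q=0, R=0:
  g2 stuck-at-0: g1=0, g2=0 [stuck-at-0], g3=1, g4=0 → 0 — eliminated
  g4 stuck-at-1: g1=0, g2=1, g3=1, g4=1 [stuck-at-1] → 1 — matches
Only g4 stuck-at-1 reproduces the observed 1.

g4 stuck-at-1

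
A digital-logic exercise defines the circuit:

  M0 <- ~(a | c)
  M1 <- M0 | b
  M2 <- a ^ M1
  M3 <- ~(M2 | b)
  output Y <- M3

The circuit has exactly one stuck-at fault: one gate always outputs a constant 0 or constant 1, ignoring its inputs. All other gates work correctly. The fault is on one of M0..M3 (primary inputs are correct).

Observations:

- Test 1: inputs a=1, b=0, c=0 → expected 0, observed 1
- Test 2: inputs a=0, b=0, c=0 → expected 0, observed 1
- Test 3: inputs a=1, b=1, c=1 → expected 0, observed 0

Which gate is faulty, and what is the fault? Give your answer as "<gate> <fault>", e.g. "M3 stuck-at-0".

M2 stuck-at-0

Fault-free values for test 1 (a=1, b=0, c=0): M0=0, M1=0, M2=1, M3=0, giving Y=0. Observed 1.
Test 1: faults giving observed 1 are {M0 stuck-at-1, M1 stuck-at-1, M2 stuck-at-0, M3 stuck-at-1}.
Test 2 (a=0, b=0, c=0): fault-free M0=1, M1=1, M2=1, M3=0 → 0; observed 1. Eliminates M0 stuck-at-1, M1 stuck-at-1.
Test 3 (a=1, b=1, c=1): fault-free M0=0, M1=1, M2=0, M3=0 → 0; observed 0. Eliminates M3 stuck-at-1.
Only M2 stuck-at-0 is consistent with every test.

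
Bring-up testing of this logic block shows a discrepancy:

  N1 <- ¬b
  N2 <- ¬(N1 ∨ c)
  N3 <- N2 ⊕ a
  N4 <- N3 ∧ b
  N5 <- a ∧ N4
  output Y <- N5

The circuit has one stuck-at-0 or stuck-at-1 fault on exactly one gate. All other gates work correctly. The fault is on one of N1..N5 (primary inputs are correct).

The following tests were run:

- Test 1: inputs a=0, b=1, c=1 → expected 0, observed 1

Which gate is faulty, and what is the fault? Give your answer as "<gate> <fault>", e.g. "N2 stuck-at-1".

Fault-free values for test 1 (a=0, b=1, c=1): N1=0, N2=0, N3=0, N4=0, N5=0, giving Y=0. Observed 1.
Test 1: faults giving observed 1 are {N5 stuck-at-1}.
Only N5 stuck-at-1 is consistent with every test.

N5 stuck-at-1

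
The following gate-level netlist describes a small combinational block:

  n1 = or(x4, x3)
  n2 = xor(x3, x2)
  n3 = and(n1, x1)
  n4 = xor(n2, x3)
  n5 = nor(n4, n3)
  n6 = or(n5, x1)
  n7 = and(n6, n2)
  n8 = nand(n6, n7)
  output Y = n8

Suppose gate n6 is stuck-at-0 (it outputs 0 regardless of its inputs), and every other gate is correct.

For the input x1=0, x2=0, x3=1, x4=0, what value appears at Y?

1

Propagate with n6 forced: n1=1, n2=1, n3=0, n4=0, n5=1, n6=0 [stuck-at-0], n7=0, n8=1.
So Y = 1. (Without the fault it would be 0.)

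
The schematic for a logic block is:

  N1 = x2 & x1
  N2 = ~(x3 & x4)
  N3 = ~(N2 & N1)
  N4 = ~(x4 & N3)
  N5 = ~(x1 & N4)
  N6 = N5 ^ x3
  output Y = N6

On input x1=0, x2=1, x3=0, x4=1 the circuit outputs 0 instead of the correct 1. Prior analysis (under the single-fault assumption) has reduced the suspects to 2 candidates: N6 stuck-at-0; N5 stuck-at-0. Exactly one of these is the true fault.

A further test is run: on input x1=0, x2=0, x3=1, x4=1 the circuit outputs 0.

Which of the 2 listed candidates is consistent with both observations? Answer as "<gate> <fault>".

N6 stuck-at-0

Evaluate each candidate on input x1=0, x2=0, x3=1, x4=1:
  N6 stuck-at-0: N1=0, N2=0, N3=1, N4=0, N5=1, N6=0 [stuck-at-0] → 0 — matches
  N5 stuck-at-0: N1=0, N2=0, N3=1, N4=0, N5=0 [stuck-at-0], N6=1 → 1 — eliminated
Only N6 stuck-at-0 reproduces the observed 0.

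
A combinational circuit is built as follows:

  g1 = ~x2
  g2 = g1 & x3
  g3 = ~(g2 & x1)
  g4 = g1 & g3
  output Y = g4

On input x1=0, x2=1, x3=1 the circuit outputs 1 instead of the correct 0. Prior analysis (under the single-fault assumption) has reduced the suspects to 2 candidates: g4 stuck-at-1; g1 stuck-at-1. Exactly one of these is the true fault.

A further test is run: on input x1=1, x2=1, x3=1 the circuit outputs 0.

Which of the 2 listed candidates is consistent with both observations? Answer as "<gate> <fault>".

Evaluate each candidate on input x1=1, x2=1, x3=1:
  g4 stuck-at-1: g1=0, g2=0, g3=1, g4=1 [stuck-at-1] → 1 — eliminated
  g1 stuck-at-1: g1=1 [stuck-at-1], g2=1, g3=0, g4=0 → 0 — matches
Only g1 stuck-at-1 reproduces the observed 0.

g1 stuck-at-1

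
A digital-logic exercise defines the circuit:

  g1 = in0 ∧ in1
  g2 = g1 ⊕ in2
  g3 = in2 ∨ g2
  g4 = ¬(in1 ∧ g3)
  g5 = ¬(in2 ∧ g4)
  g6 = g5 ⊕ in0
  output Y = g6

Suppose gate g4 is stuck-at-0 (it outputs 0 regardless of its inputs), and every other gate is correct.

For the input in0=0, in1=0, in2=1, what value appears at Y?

Propagate with g4 forced: g1=0, g2=1, g3=1, g4=0 [stuck-at-0], g5=1, g6=1.
So Y = 1. (Without the fault it would be 0.)

1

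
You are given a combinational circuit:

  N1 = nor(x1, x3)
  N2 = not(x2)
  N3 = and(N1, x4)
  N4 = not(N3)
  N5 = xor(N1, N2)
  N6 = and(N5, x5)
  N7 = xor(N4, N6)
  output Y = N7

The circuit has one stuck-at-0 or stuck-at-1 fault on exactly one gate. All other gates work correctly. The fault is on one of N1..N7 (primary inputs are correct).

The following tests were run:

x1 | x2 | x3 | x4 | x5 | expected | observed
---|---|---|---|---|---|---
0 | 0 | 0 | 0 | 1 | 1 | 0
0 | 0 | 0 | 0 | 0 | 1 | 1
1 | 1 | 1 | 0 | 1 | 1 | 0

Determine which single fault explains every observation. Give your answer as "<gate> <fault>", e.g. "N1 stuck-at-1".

N5 stuck-at-1

Fault-free values for test 1 (x1=0, x2=0, x3=0, x4=0, x5=1): N1=1, N2=1, N3=0, N4=1, N5=0, N6=0, N7=1, giving Y=1. Observed 0.
Test 1: faults giving observed 0 are {N1 stuck-at-0, N2 stuck-at-0, N3 stuck-at-1, N4 stuck-at-0, N5 stuck-at-1, N6 stuck-at-1, N7 stuck-at-0}.
Test 2 (x1=0, x2=0, x3=0, x4=0, x5=0): fault-free N1=1, N2=1, N3=0, N4=1, N5=0, N6=0, N7=1 → 1; observed 1. Eliminates N3 stuck-at-1, N4 stuck-at-0, N6 stuck-at-1, N7 stuck-at-0.
Test 3 (x1=1, x2=1, x3=1, x4=0, x5=1): fault-free N1=0, N2=0, N3=0, N4=1, N5=0, N6=0, N7=1 → 1; observed 0. Eliminates N1 stuck-at-0, N2 stuck-at-0.
Only N5 stuck-at-1 is consistent with every test.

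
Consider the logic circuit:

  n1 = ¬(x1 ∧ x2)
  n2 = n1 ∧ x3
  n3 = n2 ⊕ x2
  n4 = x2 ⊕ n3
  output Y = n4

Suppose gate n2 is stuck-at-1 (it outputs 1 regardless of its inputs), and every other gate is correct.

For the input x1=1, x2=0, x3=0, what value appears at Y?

1

Propagate with n2 forced: n1=1, n2=1 [stuck-at-1], n3=1, n4=1.
So Y = 1. (Without the fault it would be 0.)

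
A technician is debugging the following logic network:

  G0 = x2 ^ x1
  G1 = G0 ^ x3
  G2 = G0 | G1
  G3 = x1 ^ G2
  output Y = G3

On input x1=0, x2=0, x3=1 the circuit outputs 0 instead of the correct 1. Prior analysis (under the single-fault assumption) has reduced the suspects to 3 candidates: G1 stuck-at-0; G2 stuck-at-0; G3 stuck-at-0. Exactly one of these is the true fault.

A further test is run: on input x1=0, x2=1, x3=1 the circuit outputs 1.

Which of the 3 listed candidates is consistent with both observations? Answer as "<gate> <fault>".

G1 stuck-at-0

Evaluate each candidate on input x1=0, x2=1, x3=1:
  G1 stuck-at-0: G0=1, G1=0 [stuck-at-0], G2=1, G3=1 → 1 — matches
  G2 stuck-at-0: G0=1, G1=0, G2=0 [stuck-at-0], G3=0 → 0 — eliminated
  G3 stuck-at-0: G0=1, G1=0, G2=1, G3=0 [stuck-at-0] → 0 — eliminated
Only G1 stuck-at-0 reproduces the observed 1.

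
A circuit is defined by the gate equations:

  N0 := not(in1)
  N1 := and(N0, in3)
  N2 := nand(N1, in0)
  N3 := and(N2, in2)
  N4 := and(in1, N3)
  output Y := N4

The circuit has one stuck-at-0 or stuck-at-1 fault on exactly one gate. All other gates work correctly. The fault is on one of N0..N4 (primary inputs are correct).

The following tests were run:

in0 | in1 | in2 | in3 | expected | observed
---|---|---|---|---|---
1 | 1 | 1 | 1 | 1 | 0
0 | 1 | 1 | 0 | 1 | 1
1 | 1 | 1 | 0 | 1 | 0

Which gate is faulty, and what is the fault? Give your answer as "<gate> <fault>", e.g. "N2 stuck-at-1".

Fault-free values for test 1 (in0=1, in1=1, in2=1, in3=1): N0=0, N1=0, N2=1, N3=1, N4=1, giving Y=1. Observed 0.
Test 1: faults giving observed 0 are {N0 stuck-at-1, N1 stuck-at-1, N2 stuck-at-0, N3 stuck-at-0, N4 stuck-at-0}.
Test 2 (in0=0, in1=1, in2=1, in3=0): fault-free N0=0, N1=0, N2=1, N3=1, N4=1 → 1; observed 1. Eliminates N2 stuck-at-0, N3 stuck-at-0, N4 stuck-at-0.
Test 3 (in0=1, in1=1, in2=1, in3=0): fault-free N0=0, N1=0, N2=1, N3=1, N4=1 → 1; observed 0. Eliminates N0 stuck-at-1.
Only N1 stuck-at-1 is consistent with every test.

N1 stuck-at-1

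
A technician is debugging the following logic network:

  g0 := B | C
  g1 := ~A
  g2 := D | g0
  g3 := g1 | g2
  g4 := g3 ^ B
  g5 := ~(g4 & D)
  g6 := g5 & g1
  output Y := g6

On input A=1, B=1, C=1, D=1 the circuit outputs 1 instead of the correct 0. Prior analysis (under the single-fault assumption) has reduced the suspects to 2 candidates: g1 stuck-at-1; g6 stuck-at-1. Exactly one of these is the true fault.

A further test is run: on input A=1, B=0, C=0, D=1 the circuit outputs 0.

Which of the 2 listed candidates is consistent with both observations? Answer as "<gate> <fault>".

Evaluate each candidate on input A=1, B=0, C=0, D=1:
  g1 stuck-at-1: g0=0, g1=1 [stuck-at-1], g2=1, g3=1, g4=1, g5=0, g6=0 → 0 — matches
  g6 stuck-at-1: g0=0, g1=0, g2=1, g3=1, g4=1, g5=0, g6=1 [stuck-at-1] → 1 — eliminated
Only g1 stuck-at-1 reproduces the observed 0.

g1 stuck-at-1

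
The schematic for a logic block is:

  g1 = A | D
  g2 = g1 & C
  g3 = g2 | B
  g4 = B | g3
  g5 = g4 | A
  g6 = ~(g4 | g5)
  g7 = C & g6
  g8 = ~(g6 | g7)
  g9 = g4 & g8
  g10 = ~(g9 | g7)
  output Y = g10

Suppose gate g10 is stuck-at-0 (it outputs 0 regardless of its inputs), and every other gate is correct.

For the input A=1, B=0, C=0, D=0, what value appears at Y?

0

Propagate with g10 forced: g1=1, g2=0, g3=0, g4=0, g5=1, g6=0, g7=0, g8=1, g9=0, g10=0 [stuck-at-0].
So Y = 0. (Without the fault it would be 1.)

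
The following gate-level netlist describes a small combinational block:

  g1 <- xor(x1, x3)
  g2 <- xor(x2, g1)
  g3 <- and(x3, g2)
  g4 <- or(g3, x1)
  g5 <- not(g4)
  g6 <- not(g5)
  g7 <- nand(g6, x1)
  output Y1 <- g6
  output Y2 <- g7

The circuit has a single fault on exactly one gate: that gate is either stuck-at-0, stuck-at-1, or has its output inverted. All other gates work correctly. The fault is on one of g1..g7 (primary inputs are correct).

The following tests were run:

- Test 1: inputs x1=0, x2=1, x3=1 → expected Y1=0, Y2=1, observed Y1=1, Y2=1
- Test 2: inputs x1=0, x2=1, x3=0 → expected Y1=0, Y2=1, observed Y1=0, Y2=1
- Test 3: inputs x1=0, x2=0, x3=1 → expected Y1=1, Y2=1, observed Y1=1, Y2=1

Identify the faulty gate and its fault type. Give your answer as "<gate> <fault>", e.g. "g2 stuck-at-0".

g2 stuck-at-1

Fault-free values for test 1 (x1=0, x2=1, x3=1): g1=1, g2=0, g3=0, g4=0, g5=1, g6=0, g7=1, giving Y1=0, Y2=1. Observed Y1=1, Y2=1.
Test 1: faults giving observed Y1=1, Y2=1 are {g1 stuck-at-0, g1 inverted output, g2 stuck-at-1, g2 inverted output, g3 stuck-at-1, g3 inverted output, g4 stuck-at-1, g4 inverted output, g5 stuck-at-0, g5 inverted output, g6 stuck-at-1, g6 inverted output}.
Test 2 (x1=0, x2=1, x3=0): fault-free g1=0, g2=1, g3=0, g4=0, g5=1, g6=0, g7=1 → Y1=0, Y2=1; observed Y1=0, Y2=1. Eliminates g3 stuck-at-1, g3 inverted output, g4 stuck-at-1, g4 inverted output, g5 stuck-at-0, g5 inverted output, g6 stuck-at-1, g6 inverted output.
Test 3 (x1=0, x2=0, x3=1): fault-free g1=1, g2=1, g3=1, g4=1, g5=0, g6=1, g7=1 → Y1=1, Y2=1; observed Y1=1, Y2=1. Eliminates g1 stuck-at-0, g1 inverted output, g2 inverted output.
Only g2 stuck-at-1 is consistent with every test.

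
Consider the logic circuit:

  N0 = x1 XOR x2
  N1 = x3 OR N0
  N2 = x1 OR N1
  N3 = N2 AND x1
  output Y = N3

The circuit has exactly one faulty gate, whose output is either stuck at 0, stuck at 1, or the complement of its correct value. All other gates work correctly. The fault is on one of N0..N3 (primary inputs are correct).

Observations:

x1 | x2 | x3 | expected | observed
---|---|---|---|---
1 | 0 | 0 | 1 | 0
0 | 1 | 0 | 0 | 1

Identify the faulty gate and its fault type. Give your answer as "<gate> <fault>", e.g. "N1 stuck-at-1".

Fault-free values for test 1 (x1=1, x2=0, x3=0): N0=1, N1=1, N2=1, N3=1, giving Y=1. Observed 0.
Test 1: faults giving observed 0 are {N2 stuck-at-0, N2 inverted output, N3 stuck-at-0, N3 inverted output}.
Test 2 (x1=0, x2=1, x3=0): fault-free N0=1, N1=1, N2=1, N3=0 → 0; observed 1. Eliminates N2 stuck-at-0, N2 inverted output, N3 stuck-at-0.
Only N3 inverted output is consistent with every test.

N3 inverted output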